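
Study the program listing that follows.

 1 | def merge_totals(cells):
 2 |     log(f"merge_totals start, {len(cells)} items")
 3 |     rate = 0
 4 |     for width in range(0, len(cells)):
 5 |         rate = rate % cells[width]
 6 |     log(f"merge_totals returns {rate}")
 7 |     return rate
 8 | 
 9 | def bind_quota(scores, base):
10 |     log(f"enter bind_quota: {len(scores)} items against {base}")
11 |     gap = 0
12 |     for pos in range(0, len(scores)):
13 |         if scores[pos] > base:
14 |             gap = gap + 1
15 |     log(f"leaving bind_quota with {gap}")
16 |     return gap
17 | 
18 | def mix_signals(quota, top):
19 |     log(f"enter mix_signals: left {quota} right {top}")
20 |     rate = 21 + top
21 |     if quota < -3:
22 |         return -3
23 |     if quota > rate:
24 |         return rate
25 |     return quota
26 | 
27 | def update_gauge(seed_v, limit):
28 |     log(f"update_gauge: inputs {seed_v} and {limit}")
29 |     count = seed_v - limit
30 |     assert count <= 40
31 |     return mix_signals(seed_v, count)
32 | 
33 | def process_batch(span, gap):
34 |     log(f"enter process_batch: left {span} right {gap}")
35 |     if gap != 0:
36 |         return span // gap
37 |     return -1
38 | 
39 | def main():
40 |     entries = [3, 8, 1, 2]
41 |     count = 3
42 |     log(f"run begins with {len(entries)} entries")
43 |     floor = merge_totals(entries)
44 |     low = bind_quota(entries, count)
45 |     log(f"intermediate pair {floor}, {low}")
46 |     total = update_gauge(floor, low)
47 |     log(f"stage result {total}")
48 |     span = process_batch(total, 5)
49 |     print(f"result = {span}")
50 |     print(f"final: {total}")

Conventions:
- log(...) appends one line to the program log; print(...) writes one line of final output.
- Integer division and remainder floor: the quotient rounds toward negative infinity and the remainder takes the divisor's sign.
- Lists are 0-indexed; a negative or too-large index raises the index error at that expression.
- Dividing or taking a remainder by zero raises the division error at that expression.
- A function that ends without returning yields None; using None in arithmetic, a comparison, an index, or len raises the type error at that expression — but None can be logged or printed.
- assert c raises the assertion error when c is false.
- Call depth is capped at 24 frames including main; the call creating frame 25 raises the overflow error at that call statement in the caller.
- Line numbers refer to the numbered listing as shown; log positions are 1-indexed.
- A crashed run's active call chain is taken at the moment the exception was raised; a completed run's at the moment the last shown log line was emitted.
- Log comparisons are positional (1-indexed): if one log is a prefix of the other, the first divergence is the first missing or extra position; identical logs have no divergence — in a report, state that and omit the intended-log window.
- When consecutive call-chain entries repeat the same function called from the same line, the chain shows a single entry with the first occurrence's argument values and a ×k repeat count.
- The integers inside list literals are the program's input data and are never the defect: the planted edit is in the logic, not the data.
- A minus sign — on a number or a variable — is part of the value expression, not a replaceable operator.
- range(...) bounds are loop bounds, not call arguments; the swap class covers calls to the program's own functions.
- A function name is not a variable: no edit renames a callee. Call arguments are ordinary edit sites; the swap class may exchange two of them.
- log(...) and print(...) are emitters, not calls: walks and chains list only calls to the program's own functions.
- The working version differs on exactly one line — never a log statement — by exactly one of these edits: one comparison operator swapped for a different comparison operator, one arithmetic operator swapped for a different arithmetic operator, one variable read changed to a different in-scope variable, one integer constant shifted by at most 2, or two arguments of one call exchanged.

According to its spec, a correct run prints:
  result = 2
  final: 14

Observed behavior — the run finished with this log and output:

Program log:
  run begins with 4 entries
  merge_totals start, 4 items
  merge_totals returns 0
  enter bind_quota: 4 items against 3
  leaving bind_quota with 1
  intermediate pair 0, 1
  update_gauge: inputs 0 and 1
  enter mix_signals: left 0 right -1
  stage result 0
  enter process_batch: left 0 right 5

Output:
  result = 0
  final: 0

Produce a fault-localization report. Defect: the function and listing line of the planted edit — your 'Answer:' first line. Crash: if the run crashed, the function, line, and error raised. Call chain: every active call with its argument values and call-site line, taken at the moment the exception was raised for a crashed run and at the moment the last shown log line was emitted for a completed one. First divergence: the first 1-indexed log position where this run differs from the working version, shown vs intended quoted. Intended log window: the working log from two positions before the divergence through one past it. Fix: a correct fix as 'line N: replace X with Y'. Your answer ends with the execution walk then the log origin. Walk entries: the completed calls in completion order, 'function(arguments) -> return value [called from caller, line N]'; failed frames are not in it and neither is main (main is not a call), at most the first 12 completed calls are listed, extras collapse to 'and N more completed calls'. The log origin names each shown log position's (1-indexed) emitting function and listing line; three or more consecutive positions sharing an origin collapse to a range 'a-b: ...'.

Answer: the defect is in merge_totals at line 5.
The tell: Log line 3 is where behavior first shows: 'merge_totals returns 0' appears instead of 'merge_totals returns 14'.
Call chain: main -> process_batch(0, 5) (called at line 48).
First divergence: position 3 — shown 'merge_totals returns 0', intended 'merge_totals returns 14'.
Intended log window:
  1: run begins with 4 entries
  2: merge_totals start, 4 items
  3: merge_totals returns 14
  4: enter bind_quota: 4 items against 3
Execution walk:
  merge_totals([3, 8, 1, 2]) -> 0  [called from main, line 43]
  bind_quota([3, 8, 1, 2], 3) -> 1  [called from main, line 44]
  mix_signals(0, -1) -> 0  [called from update_gauge, line 31]
  update_gauge(0, 1) -> 0  [called from main, line 46]
  process_batch(0, 5) -> 0  [called from main, line 48]
Log line origins:
  1: emitted by main (line 42)
  2: emitted by merge_totals (line 2)
  3: emitted by merge_totals (line 6)
  4: emitted by bind_quota (line 10)
  5: emitted by bind_quota (line 15)
  6: emitted by main (line 45)
  7: emitted by update_gauge (line 28)
  8: emitted by mix_signals (line 19)
  9: emitted by main (line 47)
  10: emitted by process_batch (line 34)
A correct fix: line 5: replace `%` with `+`.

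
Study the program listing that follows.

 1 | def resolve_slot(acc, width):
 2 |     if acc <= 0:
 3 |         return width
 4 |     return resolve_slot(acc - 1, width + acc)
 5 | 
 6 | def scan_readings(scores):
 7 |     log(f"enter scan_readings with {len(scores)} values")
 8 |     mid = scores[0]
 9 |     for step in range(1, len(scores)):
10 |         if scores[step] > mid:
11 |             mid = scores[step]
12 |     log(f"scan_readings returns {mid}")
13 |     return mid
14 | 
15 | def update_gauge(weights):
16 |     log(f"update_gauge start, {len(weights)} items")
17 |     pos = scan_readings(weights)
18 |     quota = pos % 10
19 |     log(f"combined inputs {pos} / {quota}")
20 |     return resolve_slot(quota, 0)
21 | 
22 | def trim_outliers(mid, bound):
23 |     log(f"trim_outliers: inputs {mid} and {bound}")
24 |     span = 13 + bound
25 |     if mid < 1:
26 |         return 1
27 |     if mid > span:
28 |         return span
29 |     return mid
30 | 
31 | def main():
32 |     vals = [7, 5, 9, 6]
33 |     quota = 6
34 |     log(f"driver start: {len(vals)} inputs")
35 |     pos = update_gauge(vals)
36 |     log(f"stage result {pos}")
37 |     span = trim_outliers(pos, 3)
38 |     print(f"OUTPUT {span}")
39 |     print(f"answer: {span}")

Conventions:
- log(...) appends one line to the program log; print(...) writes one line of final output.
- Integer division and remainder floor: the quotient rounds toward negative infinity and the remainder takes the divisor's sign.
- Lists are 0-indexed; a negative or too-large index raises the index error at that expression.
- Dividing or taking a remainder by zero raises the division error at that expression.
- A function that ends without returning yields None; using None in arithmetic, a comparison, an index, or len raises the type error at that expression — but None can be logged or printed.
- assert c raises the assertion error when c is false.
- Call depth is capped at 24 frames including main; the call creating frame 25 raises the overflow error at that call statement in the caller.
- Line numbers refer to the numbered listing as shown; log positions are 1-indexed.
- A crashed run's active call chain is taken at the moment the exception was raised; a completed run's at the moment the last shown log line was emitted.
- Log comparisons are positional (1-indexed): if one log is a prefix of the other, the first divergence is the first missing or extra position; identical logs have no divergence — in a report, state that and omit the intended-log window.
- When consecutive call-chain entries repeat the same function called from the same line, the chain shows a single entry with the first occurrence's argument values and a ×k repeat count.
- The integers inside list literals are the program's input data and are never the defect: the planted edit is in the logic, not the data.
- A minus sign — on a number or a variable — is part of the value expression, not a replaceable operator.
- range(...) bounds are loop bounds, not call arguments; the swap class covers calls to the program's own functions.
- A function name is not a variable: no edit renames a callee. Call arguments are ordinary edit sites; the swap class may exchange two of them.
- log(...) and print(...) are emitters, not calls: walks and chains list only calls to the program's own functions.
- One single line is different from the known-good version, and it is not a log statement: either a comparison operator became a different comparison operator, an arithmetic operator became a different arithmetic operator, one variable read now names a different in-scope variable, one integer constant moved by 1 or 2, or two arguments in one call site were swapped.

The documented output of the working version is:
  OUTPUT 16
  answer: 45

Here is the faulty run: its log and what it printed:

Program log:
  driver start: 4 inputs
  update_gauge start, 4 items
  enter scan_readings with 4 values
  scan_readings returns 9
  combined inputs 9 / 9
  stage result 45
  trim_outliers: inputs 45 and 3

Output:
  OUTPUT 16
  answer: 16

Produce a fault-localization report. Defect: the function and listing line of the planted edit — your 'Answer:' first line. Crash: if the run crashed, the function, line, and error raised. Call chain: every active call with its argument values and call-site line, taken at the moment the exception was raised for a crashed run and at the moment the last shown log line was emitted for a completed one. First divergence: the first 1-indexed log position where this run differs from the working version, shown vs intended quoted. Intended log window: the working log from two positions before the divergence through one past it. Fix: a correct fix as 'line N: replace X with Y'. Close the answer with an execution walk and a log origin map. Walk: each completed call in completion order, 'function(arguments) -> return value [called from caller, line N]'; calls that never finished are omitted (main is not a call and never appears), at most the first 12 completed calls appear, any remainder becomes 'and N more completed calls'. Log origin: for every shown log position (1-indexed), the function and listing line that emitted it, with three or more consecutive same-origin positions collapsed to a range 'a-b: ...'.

Answer: the defect is in main at line 39.
Key fact: The logs agree in full; only the final output differs.
Call chain: main -> trim_outliers(45, 3) (called at line 37).
First divergence: none; the two logs match at every position.
Execution walk:
  scan_readings([7, 5, 9, 6]) -> 9  [called from update_gauge, line 17]
  resolve_slot(0, 45) -> 45  [called from resolve_slot, line 4]
  resolve_slot(1, 44) -> 45  [called from resolve_slot, line 4]
  resolve_slot(2, 42) -> 45  [called from resolve_slot, line 4]
  resolve_slot(3, 39) -> 45  [called from resolve_slot, line 4]
  resolve_slot(4, 35) -> 45  [called from resolve_slot, line 4]
  resolve_slot(5, 30) -> 45  [called from resolve_slot, line 4]
  resolve_slot(6, 24) -> 45  [called from resolve_slot, line 4]
  resolve_slot(7, 17) -> 45  [called from resolve_slot, line 4]
  resolve_slot(8, 9) -> 45  [called from resolve_slot, line 4]
  resolve_slot(9, 0) -> 45  [called from update_gauge, line 20]
  update_gauge([7, 5, 9, 6]) -> 45  [called from main, line 35]
  ... and 1 more completed call
Log line origins:
  1 — main, line 34
  2 — update_gauge, line 16
  3 — scan_readings, line 7
  4 — scan_readings, line 12
  5 — update_gauge, line 19
  6 — main, line 36
  7 — trim_outliers, line 23
A correct fix: line 39: replace `span` with `pos`.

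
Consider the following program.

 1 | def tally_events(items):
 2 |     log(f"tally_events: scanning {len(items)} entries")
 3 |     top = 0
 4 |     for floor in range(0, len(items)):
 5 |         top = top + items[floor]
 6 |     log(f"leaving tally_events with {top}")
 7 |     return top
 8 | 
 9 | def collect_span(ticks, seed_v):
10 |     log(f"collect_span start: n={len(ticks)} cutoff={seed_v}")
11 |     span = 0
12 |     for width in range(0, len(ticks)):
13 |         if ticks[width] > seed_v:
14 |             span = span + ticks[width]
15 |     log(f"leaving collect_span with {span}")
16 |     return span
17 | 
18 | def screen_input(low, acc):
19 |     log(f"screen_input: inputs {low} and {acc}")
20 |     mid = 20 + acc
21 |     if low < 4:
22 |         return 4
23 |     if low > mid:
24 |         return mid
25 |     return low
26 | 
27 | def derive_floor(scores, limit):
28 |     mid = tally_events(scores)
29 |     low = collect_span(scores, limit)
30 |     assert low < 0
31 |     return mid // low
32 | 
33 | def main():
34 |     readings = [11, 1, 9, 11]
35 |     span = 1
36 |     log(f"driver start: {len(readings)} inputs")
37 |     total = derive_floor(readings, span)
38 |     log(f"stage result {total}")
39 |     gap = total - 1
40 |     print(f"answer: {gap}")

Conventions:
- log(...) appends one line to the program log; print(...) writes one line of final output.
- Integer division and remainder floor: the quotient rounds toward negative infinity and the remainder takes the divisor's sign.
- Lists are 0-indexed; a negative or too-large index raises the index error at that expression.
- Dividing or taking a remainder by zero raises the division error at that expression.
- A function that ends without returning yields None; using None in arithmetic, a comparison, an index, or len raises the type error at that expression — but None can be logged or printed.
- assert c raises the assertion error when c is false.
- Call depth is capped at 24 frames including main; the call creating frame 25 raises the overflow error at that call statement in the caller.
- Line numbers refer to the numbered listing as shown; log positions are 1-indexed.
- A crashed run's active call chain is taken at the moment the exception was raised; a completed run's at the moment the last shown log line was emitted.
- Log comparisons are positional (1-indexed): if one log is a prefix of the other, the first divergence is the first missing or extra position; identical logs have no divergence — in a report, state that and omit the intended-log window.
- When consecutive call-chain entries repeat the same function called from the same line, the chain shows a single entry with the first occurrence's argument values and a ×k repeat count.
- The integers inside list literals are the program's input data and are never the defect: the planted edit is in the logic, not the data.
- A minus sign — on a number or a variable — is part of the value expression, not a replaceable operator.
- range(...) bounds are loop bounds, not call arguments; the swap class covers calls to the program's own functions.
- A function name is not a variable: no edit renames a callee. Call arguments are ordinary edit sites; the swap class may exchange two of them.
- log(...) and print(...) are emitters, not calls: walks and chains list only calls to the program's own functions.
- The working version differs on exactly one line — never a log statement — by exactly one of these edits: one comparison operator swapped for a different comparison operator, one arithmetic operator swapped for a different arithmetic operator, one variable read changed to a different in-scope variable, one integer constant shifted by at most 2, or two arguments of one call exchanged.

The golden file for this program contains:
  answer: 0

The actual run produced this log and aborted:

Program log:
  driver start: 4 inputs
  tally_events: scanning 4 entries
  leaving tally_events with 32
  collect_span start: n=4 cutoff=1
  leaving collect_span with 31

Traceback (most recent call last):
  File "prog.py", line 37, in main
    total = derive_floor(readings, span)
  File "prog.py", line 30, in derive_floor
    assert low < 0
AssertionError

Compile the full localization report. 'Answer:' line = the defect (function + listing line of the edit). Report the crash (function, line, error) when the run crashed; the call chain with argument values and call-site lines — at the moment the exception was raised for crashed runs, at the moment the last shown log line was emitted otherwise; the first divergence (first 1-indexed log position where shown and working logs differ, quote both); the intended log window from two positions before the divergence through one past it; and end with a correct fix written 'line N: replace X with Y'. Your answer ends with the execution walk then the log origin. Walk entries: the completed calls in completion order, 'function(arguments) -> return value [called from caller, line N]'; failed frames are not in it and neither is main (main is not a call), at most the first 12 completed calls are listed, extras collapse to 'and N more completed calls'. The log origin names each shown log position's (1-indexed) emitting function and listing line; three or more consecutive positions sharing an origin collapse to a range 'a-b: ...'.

Answer: the defect is in derive_floor at line 30.
Key fact: A complete run would log 'stage result 1' next, but this one stopped at 5 lines.
Crash: derive_floor, line 30, AssertionError.
Call chain: main -> derive_floor([11, 1, 9, 11], 1) (called at line 37).
First divergence: position 6 — the faulty run's log ends after 5 lines; the working version continues with 'stage result 1'.
Intended log window:
  4: collect_span start: n=4 cutoff=1
  5: leaving collect_span with 31
  6: stage result 1
Execution walk:
  tally_events([11, 1, 9, 11]) -> 32  [called from derive_floor, line 28]
  collect_span([11, 1, 9, 11], 1) -> 31  [called from derive_floor, line 29]
Log origins:
  1: logged in main at line 36
  2: logged in tally_events at line 2
  3: logged in tally_events at line 6
  4: logged in collect_span at line 10
  5: logged in collect_span at line 15
A correct fix: line 30: replace `<` with `>`.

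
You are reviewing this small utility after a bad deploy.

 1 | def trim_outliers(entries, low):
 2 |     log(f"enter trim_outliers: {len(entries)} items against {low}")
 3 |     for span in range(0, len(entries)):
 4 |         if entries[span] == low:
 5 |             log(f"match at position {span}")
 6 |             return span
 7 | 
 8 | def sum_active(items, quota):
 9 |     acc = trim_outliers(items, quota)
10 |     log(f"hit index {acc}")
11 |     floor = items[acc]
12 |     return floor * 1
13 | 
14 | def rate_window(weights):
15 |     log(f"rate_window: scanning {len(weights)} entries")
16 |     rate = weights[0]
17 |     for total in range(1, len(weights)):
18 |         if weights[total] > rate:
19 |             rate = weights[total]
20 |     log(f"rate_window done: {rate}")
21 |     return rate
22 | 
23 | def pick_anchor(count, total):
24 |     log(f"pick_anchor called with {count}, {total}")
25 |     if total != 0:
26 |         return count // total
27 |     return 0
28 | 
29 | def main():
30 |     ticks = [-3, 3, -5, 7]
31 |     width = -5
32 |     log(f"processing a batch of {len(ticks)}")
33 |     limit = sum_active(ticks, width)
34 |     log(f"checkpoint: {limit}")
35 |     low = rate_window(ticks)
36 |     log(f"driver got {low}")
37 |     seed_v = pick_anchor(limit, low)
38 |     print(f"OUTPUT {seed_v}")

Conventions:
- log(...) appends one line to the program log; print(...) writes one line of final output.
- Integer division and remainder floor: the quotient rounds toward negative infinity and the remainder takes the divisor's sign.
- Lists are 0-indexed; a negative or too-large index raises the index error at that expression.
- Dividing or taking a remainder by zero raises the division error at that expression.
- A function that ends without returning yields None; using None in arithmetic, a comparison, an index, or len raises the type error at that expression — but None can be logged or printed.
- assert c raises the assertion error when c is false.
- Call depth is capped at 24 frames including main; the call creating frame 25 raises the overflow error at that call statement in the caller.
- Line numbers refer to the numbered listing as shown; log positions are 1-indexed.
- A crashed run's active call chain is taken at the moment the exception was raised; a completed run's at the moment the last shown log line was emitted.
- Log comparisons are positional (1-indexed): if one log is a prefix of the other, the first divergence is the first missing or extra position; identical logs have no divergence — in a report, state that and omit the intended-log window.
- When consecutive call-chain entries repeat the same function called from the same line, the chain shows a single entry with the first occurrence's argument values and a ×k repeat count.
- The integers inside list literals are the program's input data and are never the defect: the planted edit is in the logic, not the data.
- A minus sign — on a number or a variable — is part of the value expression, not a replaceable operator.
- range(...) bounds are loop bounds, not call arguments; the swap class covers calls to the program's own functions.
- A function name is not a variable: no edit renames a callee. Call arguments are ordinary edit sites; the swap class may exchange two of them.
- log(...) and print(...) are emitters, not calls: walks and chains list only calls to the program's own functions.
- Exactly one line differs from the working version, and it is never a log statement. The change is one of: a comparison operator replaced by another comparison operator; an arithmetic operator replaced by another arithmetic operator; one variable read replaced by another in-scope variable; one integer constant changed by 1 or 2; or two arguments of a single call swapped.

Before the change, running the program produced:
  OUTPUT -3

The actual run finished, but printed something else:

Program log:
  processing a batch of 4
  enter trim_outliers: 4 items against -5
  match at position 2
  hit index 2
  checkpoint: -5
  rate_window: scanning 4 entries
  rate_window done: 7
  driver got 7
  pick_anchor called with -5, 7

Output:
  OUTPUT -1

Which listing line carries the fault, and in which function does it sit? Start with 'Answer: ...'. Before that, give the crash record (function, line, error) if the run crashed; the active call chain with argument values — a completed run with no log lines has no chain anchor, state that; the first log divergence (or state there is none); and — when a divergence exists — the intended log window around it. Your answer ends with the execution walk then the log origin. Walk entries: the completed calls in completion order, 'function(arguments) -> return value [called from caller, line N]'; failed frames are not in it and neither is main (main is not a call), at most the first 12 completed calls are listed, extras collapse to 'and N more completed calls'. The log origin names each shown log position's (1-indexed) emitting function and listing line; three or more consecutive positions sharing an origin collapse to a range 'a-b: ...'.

Answer: the defect is in sum_active at line 12.
The tell: The earliest visible damage is log position 5 — 'checkpoint: -5' rather than the intended 'checkpoint: -15'.
Call chain: main -> pick_anchor(-5, 7) (called at line 37).
First divergence: position 5 — shown 'checkpoint: -5', intended 'checkpoint: -15'.
Intended log window:
  3: match at position 2
  4: hit index 2
  5: checkpoint: -15
  6: rate_window: scanning 4 entries
Execution walk:
  trim_outliers([-3, 3, -5, 7], -5) -> 2  [called from sum_active, line 9]
  sum_active([-3, 3, -5, 7], -5) -> -5  [called from main, line 33]
  rate_window([-3, 3, -5, 7]) -> 7  [called from main, line 35]
  pick_anchor(-5, 7) -> -1  [called from main, line 37]
Log origins:
  1 — main, line 32
  2 — trim_outliers, line 2
  3 — trim_outliers, line 5
  4 — sum_active, line 10
  5 — main, line 34
  6 — rate_window, line 15
  7 — rate_window, line 20
  8 — main, line 36
  9 — pick_anchor, line 24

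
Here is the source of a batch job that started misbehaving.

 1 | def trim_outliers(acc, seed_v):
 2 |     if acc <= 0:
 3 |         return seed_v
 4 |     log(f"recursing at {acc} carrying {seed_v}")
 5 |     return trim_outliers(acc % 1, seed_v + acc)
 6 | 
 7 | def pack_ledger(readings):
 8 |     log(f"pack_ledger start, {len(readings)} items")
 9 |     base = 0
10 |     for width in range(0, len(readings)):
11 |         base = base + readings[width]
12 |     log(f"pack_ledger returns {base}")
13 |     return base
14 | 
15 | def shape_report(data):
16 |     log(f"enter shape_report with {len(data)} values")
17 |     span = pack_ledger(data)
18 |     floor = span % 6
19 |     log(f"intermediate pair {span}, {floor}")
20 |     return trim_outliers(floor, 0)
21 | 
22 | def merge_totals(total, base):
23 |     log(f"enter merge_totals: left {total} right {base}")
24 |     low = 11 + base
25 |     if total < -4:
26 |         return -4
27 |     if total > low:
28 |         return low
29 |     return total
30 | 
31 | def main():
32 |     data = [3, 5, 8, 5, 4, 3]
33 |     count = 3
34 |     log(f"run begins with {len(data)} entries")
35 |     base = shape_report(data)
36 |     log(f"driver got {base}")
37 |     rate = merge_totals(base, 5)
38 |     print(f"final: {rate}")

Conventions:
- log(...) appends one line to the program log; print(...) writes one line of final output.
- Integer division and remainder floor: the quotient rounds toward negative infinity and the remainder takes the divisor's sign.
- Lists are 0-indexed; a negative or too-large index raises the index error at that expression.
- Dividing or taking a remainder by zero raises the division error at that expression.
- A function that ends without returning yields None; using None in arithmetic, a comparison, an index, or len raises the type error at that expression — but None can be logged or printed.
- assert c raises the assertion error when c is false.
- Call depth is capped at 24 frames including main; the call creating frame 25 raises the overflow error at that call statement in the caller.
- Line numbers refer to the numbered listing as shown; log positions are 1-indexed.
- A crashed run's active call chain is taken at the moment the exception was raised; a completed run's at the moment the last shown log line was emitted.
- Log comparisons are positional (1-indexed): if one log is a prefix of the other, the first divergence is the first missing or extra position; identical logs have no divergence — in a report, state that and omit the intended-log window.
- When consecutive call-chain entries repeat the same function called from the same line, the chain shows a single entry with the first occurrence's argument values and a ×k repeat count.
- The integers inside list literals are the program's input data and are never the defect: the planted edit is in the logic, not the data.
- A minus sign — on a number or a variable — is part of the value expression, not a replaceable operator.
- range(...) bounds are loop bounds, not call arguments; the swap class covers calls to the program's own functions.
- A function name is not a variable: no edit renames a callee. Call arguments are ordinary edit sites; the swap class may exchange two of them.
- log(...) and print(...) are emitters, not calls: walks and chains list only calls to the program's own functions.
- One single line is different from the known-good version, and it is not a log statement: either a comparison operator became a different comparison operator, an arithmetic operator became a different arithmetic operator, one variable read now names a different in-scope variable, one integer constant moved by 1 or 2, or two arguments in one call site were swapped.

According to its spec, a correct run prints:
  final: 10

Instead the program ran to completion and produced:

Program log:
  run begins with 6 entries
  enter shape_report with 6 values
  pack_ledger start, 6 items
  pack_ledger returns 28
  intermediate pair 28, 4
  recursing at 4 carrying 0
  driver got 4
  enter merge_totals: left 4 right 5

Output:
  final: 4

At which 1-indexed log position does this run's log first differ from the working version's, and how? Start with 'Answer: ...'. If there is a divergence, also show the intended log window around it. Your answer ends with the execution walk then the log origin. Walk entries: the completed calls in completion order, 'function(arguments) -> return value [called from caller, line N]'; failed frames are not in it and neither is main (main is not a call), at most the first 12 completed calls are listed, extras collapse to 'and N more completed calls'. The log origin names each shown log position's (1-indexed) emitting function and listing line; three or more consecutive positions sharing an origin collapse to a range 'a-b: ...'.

Answer: position 7 — the shown line 'driver got 4' should read 'recursing at 3 carrying 4'.
Intended log window:
  5: intermediate pair 28, 4
  6: recursing at 4 carrying 0
  7: recursing at 3 carrying 4
  8: recursing at 2 carrying 7
Execution walk:
  pack_ledger([3, 5, 8, 5, 4, 3]) -> 28  [called from shape_report, line 17]
  trim_outliers(0, 4) -> 4  [called from trim_outliers, line 5]
  trim_outliers(4, 0) -> 4  [called from shape_report, line 20]
  shape_report([3, 5, 8, 5, 4, 3]) -> 4  [called from main, line 35]
  merge_totals(4, 5) -> 4  [called from main, line 37]
Log origin:
  1: emitted by main (line 34)
  2: emitted by shape_report (line 16)
  3: emitted by pack_ledger (line 8)
  4: emitted by pack_ledger (line 12)
  5: emitted by shape_report (line 19)
  6: emitted by trim_outliers (line 4)
  7: emitted by main (line 36)
  8: emitted by merge_totals (line 23)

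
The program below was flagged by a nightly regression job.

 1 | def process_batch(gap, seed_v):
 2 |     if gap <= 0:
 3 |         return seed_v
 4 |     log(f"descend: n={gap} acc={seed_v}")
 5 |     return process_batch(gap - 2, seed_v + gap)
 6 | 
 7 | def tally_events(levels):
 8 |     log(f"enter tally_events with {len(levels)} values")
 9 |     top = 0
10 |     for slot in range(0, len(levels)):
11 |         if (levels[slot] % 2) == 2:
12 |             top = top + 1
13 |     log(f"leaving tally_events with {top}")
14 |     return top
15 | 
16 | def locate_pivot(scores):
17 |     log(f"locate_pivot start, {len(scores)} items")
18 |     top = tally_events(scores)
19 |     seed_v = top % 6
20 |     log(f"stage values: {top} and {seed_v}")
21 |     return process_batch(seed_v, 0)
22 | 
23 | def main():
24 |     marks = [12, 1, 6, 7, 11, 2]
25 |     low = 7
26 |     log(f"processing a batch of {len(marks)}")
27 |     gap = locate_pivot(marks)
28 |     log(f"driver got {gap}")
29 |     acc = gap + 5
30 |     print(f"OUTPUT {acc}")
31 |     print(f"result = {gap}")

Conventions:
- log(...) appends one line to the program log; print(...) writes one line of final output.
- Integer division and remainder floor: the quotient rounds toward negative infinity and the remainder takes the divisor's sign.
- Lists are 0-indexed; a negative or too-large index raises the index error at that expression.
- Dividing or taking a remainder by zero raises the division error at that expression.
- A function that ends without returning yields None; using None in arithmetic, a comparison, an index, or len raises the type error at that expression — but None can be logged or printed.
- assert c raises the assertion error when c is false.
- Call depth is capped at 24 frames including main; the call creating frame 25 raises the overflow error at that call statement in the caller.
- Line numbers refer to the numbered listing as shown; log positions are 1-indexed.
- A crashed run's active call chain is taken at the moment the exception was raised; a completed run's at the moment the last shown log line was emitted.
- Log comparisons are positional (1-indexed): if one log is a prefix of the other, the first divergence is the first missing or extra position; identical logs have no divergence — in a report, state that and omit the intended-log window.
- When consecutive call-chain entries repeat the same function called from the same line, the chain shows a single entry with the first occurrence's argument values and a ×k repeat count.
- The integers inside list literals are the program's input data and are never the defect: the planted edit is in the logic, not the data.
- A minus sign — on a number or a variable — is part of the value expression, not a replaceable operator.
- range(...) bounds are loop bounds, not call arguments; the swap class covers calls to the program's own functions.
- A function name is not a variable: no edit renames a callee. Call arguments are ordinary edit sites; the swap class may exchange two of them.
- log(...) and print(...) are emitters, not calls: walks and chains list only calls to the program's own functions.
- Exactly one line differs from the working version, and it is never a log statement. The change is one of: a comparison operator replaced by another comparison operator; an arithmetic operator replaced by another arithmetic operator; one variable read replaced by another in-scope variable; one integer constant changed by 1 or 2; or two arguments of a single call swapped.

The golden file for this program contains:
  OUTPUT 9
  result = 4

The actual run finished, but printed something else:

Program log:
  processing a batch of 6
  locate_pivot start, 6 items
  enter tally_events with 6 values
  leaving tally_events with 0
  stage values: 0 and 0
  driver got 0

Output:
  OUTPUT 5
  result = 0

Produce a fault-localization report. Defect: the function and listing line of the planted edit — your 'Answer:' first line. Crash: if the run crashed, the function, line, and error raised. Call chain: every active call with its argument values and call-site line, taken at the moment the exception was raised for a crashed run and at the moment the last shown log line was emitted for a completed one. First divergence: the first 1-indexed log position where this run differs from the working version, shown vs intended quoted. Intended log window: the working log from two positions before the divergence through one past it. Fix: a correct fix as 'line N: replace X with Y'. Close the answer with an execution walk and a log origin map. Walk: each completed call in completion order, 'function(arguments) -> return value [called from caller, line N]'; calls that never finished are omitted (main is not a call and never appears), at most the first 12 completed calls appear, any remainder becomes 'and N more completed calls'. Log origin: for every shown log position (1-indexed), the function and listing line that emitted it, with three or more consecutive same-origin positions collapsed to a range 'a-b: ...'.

Answer: the defect is in tally_events at line 11.
Key fact: At log position 4 the runs split — shown 'leaving tally_events with 0', but the working version logs 'leaving tally_events with 3'.
Call chain: main.
First divergence: at position 4 the run shows 'leaving tally_events with 0' where the working version logs 'leaving tally_events with 3'.
Intended log window:
  2: locate_pivot start, 6 items
  3: enter tally_events with 6 values
  4: leaving tally_events with 3
  5: stage values: 3 and 3
Execution walk:
  tally_events([12, 1, 6, 7, 11, 2]) -> 0  [called from locate_pivot, line 18]
  process_batch(0, 0) -> 0  [called from locate_pivot, line 21]
  locate_pivot([12, 1, 6, 7, 11, 2]) -> 0  [called from main, line 27]
Log origins:
  1: logged in main at line 26
  2: logged in locate_pivot at line 17
  3: logged in tally_events at line 8
  4: logged in tally_events at line 13
  5: logged in locate_pivot at line 20
  6: logged in main at line 28
A correct fix: line 11: replace `(levels[slot] % 2) == 2` with `(levels[slot] % 2) == 0`.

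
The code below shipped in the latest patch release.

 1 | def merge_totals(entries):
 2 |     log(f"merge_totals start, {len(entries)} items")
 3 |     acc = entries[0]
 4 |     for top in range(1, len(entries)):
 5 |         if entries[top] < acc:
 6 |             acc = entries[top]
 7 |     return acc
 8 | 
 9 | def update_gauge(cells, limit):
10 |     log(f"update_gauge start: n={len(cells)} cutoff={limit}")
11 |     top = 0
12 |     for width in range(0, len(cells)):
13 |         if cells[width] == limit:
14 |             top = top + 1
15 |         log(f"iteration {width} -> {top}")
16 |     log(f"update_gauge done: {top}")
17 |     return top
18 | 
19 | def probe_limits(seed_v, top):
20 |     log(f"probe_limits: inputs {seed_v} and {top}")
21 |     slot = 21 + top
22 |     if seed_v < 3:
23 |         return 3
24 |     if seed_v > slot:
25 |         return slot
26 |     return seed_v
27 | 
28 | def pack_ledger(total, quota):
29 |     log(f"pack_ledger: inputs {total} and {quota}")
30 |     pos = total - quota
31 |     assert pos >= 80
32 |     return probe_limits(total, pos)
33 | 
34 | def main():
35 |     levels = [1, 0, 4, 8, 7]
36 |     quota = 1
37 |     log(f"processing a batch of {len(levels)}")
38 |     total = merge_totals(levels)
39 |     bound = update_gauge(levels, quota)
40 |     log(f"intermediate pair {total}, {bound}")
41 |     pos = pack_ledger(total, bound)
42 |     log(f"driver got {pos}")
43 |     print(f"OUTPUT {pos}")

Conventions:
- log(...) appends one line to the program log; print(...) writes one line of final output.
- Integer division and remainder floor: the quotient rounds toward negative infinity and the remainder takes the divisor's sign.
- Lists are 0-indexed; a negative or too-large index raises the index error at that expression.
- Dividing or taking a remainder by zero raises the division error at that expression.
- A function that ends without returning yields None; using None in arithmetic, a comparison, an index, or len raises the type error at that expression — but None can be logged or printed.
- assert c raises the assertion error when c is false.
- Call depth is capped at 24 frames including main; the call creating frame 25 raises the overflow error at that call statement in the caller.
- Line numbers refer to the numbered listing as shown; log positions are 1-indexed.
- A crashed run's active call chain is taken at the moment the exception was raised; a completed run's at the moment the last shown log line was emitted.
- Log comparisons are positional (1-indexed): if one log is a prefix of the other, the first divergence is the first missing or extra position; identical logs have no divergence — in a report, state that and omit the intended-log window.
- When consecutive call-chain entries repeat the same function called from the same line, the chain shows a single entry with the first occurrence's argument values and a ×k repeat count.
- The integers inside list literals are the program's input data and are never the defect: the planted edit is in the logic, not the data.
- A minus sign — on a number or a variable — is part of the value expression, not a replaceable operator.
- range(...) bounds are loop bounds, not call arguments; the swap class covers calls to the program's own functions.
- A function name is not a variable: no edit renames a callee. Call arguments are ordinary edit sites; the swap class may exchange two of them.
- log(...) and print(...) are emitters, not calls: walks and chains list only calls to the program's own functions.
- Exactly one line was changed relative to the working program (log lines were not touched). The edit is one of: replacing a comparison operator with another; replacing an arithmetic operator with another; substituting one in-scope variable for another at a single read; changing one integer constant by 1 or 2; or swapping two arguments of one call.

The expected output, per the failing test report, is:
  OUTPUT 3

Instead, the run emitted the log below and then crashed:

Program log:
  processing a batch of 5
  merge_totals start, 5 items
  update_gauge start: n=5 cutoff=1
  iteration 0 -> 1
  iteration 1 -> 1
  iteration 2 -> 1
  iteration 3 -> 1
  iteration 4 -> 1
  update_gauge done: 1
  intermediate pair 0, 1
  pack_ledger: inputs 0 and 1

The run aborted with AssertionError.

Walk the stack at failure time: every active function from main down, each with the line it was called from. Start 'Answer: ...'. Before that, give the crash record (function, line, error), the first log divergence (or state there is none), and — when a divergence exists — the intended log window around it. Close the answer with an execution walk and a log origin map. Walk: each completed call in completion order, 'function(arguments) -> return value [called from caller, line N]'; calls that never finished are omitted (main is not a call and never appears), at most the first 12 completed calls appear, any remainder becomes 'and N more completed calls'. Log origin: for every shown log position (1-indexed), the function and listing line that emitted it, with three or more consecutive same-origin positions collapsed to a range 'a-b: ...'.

Answer: main -> pack_ledger (called at line 41).
Key fact: After 11 matching log lines the faulty run goes silent, while the working version continues with 'probe_limits: inputs 0 and -1'.
Crash: pack_ledger, line 31, AssertionError.
First divergence: position 12 — after 11 matching lines the faulty run goes silent; intended next line 'probe_limits: inputs 0 and -1'.
Intended log window:
  10: intermediate pair 0, 1
  11: pack_ledger: inputs 0 and 1
  12: probe_limits: inputs 0 and -1
  13: driver got 3
Execution walk:
  merge_totals([1, 0, 4, 8, 7]) -> 0  [called from main, line 38]
  update_gauge([1, 0, 4, 8, 7], 1) -> 1  [called from main, line 39]
Log origin:
  1: logged in main at line 37
  2: logged in merge_totals at line 2
  3: logged in update_gauge at line 10
  4-8: logged in update_gauge at line 15
  9: logged in update_gauge at line 16
  10: logged in main at line 40
  11: logged in pack_ledger at line 29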